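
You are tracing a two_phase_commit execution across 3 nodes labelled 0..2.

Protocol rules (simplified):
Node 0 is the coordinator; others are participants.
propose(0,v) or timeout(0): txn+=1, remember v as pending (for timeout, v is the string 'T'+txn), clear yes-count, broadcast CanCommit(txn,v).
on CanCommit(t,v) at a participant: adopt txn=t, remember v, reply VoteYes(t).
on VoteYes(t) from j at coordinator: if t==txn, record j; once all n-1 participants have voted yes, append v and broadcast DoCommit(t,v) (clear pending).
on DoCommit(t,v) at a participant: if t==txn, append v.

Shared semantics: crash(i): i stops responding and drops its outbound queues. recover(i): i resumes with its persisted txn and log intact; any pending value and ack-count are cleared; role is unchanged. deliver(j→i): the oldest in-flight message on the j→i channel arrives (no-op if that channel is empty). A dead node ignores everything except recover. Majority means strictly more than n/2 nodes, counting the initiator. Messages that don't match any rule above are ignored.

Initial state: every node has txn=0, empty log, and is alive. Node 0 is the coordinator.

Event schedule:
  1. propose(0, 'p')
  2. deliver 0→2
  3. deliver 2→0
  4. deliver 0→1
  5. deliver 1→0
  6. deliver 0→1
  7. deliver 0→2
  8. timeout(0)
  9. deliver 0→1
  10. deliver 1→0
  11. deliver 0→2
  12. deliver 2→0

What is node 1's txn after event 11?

2

1. propose(0,'p'):  <0:coor t1 ->
2. deliver 0→2:  <2:part t1 ->
3. deliver 2→0:  nop
4. deliver 0→1:  <1:part t1 ->
5. deliver 1→0:  <0:coor t1 p>
6. deliver 0→1:  <1:part t1 p>
7. deliver 0→2:  <2:part t1 p>
8. timeout(0):  <0:coor t2 p>
9. deliver 0→1:  <1:part t2 p>
10. deliver 1→0:  nop
11. deliver 0→2:  <2:part t2 p>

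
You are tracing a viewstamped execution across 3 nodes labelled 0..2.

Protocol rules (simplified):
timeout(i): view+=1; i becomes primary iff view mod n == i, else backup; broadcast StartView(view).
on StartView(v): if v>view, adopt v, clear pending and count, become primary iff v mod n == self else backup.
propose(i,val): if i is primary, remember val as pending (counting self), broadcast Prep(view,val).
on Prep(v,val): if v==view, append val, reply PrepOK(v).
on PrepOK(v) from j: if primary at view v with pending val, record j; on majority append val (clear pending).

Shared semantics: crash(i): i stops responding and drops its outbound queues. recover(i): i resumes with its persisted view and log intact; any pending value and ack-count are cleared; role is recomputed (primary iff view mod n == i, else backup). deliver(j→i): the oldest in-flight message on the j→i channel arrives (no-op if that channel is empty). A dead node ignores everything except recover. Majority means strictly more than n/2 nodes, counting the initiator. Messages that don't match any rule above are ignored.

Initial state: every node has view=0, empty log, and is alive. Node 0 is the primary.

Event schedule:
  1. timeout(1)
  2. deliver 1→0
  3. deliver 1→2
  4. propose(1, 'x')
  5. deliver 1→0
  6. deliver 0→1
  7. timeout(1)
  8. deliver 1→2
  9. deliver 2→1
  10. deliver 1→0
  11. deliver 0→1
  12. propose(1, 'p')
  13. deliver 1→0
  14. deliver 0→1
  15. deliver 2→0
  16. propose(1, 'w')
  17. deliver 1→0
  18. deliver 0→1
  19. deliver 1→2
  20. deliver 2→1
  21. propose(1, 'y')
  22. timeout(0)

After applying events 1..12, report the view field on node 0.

step 1 timeout(1): 1={prim,v=1,log=-}
step 2 deliver 1→0: 0={back,v=1,log=-}
step 3 deliver 1→2: 2={back,v=1,log=-}
step 4 propose(1,'x'): —
step 5 deliver 1→0: 0={back,v=1,log=x}
step 6 deliver 0→1: 1={prim,v=1,log=x}
step 7 timeout(1): 1={back,v=2,log=x}
step 8 deliver 1→2: 2={back,v=1,log=x}
step 9 deliver 2→1: —
step 10 deliver 1→0: 0={back,v=2,log=x}
step 11 deliver 0→1: —
step 12 propose(1,'p'): —

2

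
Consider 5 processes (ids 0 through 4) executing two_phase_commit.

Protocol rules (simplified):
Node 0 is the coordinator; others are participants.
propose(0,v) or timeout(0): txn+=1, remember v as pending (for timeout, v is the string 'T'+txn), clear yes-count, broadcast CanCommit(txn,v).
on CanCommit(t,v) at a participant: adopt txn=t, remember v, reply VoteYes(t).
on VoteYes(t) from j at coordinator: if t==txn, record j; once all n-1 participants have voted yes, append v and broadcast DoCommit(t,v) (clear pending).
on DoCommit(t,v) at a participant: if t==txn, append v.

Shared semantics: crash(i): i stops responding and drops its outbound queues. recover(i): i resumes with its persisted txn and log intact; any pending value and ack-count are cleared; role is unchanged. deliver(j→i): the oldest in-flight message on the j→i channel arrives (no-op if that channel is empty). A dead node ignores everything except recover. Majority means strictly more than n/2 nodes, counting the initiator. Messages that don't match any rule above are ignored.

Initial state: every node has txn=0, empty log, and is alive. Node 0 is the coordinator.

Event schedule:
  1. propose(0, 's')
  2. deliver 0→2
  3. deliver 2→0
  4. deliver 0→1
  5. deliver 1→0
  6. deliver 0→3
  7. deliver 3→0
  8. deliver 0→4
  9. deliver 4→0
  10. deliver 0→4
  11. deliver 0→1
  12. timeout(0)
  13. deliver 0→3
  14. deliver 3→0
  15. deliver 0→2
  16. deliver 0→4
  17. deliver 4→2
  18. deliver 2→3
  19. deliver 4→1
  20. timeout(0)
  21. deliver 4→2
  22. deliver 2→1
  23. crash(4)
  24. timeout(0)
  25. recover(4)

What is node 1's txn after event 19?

1

[1] propose(0,'s') → N0(coor t1 [-])
[2] deliver 0→2 → N2(part t1 [-])
[3] deliver 2→0 → ∅
[4] deliver 0→1 → N1(part t1 [-])
[5] deliver 1→0 → ∅
[6] deliver 0→3 → N3(part t1 [-])
[7] deliver 3→0 → ∅
[8] deliver 0→4 → N4(part t1 [-])
[9] deliver 4→0 → N0(coor t1 [s])
[10] deliver 0→4 → N4(part t1 [s])
[11] deliver 0→1 → N1(part t1 [s])
[12] timeout(0) → N0(coor t2 [s])
[13] deliver 0→3 → N3(part t1 [s])
[14] deliver 3→0 → ∅
[15] deliver 0→2 → N2(part t1 [s])
[16] deliver 0→4 → N4(part t2 [s])
[17] deliver 4→2 → ∅
[18] deliver 2→3 → ∅
[19] deliver 4→1 → ∅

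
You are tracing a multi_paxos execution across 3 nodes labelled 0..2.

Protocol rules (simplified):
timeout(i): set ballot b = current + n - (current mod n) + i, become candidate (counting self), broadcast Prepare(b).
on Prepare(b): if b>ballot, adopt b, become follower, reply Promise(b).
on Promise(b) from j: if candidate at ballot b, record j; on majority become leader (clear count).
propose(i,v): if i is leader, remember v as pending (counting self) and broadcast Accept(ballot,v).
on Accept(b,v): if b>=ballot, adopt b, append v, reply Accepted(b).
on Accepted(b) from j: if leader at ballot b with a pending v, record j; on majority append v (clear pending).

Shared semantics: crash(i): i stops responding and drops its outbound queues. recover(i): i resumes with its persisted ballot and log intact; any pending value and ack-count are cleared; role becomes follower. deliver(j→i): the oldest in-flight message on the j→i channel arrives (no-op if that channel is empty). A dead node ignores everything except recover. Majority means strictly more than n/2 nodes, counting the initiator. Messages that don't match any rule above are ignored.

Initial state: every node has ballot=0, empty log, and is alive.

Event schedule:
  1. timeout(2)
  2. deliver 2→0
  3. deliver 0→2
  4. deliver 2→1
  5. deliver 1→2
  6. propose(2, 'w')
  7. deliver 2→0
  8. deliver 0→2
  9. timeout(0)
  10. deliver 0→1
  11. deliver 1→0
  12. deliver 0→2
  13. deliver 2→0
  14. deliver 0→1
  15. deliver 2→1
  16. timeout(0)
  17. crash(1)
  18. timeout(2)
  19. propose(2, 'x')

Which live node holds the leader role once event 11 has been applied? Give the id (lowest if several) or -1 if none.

0

e1 timeout(2): 2[cand,b=5,-]
e2 deliver 2→0: 0[foll,b=5,-]
e3 deliver 0→2: 2[lead,b=5,-]
e4 deliver 2→1: 1[foll,b=5,-]
e5 deliver 1→2: ·
e6 propose(2,'w'): ·
e7 deliver 2→0: 0[foll,b=5,w]
e8 deliver 0→2: 2[lead,b=5,w]
e9 timeout(0): 0[cand,b=6,w]
e10 deliver 0→1: 1[foll,b=6,-]
e11 deliver 1→0: 0[lead,b=6,w]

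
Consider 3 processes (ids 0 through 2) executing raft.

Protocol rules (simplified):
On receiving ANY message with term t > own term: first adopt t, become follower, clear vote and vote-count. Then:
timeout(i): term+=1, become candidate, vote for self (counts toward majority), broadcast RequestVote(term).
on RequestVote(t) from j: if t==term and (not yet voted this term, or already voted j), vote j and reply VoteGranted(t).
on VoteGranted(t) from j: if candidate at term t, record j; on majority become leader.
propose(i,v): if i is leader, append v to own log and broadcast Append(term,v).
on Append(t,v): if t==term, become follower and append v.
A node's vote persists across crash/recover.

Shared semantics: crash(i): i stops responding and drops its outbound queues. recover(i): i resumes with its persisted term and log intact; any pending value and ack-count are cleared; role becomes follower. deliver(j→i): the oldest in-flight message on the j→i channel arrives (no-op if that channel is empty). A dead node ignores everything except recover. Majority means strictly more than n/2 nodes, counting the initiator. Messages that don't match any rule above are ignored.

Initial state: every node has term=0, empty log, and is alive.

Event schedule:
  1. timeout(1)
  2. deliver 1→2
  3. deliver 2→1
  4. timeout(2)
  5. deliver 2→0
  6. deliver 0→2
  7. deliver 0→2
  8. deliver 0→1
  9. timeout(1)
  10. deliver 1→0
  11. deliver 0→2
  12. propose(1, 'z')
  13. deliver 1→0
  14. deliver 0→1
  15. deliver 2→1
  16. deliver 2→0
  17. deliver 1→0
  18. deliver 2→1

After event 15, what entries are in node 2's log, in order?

empty

[1] timeout(1) → N1(cand t1 [-])
[2] deliver 1→2 → N2(foll t1 [-])
[3] deliver 2→1 → N1(lead t1 [-])
[4] timeout(2) → N2(cand t2 [-])
[5] deliver 2→0 → N0(foll t2 [-])
[6] deliver 0→2 → N2(lead t2 [-])
[7] deliver 0→2 → ∅
[8] deliver 0→1 → ∅
[9] timeout(1) → N1(cand t2 [-])
[10] deliver 1→0 → ∅
[11] deliver 0→2 → ∅
[12] propose(1,'z') → ∅
[13] deliver 1→0 → ∅
[14] deliver 0→1 → ∅
[15] deliver 2→1 → ∅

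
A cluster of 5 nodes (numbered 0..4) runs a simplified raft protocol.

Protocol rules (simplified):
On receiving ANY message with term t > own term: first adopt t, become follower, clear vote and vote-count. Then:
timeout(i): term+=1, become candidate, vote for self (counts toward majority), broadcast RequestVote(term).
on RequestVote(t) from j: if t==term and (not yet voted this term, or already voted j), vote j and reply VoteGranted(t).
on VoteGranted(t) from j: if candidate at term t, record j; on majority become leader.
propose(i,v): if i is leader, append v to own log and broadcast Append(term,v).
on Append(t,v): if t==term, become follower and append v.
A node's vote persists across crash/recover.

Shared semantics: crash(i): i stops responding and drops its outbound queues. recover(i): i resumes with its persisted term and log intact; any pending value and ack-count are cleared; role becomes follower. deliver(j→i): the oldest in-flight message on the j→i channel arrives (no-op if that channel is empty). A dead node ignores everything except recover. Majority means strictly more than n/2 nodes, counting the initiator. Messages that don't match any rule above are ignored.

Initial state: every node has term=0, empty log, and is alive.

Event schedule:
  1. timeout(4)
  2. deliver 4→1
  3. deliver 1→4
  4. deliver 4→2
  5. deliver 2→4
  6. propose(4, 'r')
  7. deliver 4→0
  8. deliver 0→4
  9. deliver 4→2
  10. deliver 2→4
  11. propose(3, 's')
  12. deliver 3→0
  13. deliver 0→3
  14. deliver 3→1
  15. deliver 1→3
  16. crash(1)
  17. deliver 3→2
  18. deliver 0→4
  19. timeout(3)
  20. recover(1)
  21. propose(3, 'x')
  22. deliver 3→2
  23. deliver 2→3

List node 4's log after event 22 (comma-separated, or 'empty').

after 1 — timeout(4): n4:cand/t1/[-]
after 2 — deliver 4→1: n1:foll/t1/[-]
after 3 — deliver 1→4: ·
after 4 — deliver 4→2: n2:foll/t1/[-]
after 5 — deliver 2→4: n4:lead/t1/[-]
after 6 — propose(4,'r'): n4:lead/t1/[r]
after 7 — deliver 4→0: n0:foll/t1/[-]
after 8 — deliver 0→4: ·
after 9 — deliver 4→2: n2:foll/t1/[r]
after 10 — deliver 2→4: ·
after 11 — propose(3,'s'): ·
after 12 — deliver 3→0: ·
after 13 — deliver 0→3: ·
after 14 — deliver 3→1: ·
after 15 — deliver 1→3: ·
after 16 — crash(1): n1:✗foll/t1/[-]
after 17 — deliver 3→2: ·
after 18 — deliver 0→4: ·
after 19 — timeout(3): n3:cand/t1/[-]
after 20 — recover(1): n1:foll/t1/[-]
after 21 — propose(3,'x'): ·
after 22 — deliver 3→2: ·

r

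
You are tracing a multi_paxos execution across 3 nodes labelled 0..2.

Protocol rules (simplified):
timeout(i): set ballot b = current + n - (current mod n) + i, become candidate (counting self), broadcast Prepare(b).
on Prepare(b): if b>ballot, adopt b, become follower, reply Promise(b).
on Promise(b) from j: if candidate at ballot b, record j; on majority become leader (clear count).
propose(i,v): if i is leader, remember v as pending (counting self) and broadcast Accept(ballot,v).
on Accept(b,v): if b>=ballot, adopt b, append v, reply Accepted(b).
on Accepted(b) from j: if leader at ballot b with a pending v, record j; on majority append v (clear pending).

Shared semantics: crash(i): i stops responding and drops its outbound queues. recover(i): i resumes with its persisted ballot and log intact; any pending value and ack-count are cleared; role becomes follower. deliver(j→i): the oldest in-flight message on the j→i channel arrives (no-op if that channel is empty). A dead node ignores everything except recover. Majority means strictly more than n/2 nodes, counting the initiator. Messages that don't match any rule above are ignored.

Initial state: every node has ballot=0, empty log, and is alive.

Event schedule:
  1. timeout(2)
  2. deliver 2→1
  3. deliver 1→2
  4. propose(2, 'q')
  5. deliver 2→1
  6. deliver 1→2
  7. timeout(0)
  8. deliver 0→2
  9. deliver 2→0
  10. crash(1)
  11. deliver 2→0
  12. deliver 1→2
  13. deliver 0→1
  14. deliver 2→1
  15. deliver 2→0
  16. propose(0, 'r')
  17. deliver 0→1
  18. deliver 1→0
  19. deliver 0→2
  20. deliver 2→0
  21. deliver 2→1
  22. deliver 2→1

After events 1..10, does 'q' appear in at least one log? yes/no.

yes

after 1 — timeout(2): n2:cand/b5/[-]
after 2 — deliver 2→1: n1:foll/b5/[-]
after 3 — deliver 1→2: n2:lead/b5/[-]
after 4 — propose(2,'q'): ·
after 5 — deliver 2→1: n1:foll/b5/[q]
after 6 — deliver 1→2: n2:lead/b5/[q]
after 7 — timeout(0): n0:cand/b3/[-]
after 8 — deliver 0→2: ·
after 9 — deliver 2→0: n0:foll/b5/[-]
after 10 — crash(1): n1:✗foll/b5/[q]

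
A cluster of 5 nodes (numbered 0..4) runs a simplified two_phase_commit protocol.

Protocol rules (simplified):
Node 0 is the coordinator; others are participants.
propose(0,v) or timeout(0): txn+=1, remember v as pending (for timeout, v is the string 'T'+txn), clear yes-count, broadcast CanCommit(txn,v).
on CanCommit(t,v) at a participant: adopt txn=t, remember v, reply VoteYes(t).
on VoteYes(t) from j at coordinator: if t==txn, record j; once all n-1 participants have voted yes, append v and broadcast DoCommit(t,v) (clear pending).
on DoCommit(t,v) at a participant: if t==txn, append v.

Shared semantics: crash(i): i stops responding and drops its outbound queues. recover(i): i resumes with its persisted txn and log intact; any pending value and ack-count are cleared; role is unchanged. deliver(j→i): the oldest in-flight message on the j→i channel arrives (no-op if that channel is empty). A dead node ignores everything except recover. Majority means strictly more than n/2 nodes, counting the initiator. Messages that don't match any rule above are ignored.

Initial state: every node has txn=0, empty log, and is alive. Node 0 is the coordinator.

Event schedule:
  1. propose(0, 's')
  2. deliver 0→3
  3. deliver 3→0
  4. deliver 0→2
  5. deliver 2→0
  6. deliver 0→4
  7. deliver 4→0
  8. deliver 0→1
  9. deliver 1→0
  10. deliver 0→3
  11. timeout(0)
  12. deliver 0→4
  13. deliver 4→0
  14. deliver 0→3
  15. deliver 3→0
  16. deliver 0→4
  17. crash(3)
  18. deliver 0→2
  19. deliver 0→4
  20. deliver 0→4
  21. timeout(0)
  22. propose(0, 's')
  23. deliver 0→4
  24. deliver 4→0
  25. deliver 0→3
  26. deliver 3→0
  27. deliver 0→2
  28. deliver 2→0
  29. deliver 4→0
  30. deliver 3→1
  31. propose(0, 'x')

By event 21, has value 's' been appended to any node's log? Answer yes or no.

yes

[1] propose(0,'s') → N0(coor t1 [-])
[2] deliver 0→3 → N3(part t1 [-])
[3] deliver 3→0 → ∅
[4] deliver 0→2 → N2(part t1 [-])
[5] deliver 2→0 → ∅
[6] deliver 0→4 → N4(part t1 [-])
[7] deliver 4→0 → ∅
[8] deliver 0→1 → N1(part t1 [-])
[9] deliver 1→0 → N0(coor t1 [s])
[10] deliver 0→3 → N3(part t1 [s])
[11] timeout(0) → N0(coor t2 [s])
[12] deliver 0→4 → N4(part t1 [s])
[13] deliver 4→0 → ∅
[14] deliver 0→3 → N3(part t2 [s])
[15] deliver 3→0 → ∅
[16] deliver 0→4 → N4(part t2 [s])
[17] crash(3) → N3(✗part t2 [s])
[18] deliver 0→2 → N2(part t1 [s])
[19] deliver 0→4 → ∅
[20] deliver 0→4 → ∅
[21] timeout(0) → N0(coor t3 [s])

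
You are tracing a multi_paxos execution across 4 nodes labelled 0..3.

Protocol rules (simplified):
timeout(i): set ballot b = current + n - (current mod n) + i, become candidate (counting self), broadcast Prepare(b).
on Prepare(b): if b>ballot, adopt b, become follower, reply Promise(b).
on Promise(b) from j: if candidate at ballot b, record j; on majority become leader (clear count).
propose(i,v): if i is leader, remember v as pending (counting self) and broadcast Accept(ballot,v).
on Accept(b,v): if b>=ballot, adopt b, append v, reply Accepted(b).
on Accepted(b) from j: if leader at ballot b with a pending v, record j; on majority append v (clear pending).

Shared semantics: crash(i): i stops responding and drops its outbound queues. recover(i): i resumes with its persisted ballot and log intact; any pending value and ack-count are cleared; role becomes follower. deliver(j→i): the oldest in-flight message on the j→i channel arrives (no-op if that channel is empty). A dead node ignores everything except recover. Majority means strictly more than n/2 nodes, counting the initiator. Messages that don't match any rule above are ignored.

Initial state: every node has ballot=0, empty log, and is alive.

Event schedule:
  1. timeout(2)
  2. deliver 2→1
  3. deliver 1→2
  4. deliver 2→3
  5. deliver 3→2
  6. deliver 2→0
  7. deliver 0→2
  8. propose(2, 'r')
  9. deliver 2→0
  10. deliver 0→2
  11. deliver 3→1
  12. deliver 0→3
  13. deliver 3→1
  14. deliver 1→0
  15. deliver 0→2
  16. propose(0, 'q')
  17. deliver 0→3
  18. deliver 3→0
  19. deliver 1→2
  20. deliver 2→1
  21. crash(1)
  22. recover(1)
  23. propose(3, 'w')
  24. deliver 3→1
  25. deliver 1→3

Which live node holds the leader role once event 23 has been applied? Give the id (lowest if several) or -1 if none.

[1] timeout(2) → N2(cand b6 [-])
[2] deliver 2→1 → N1(foll b6 [-])
[3] deliver 1→2 → ∅
[4] deliver 2→3 → N3(foll b6 [-])
[5] deliver 3→2 → N2(lead b6 [-])
[6] deliver 2→0 → N0(foll b6 [-])
[7] deliver 0→2 → ∅
[8] propose(2,'r') → ∅
[9] deliver 2→0 → N0(foll b6 [r])
[10] deliver 0→2 → ∅
[11] deliver 3→1 → ∅
[12] deliver 0→3 → ∅
[13] deliver 3→1 → ∅
[14] deliver 1→0 → ∅
[15] deliver 0→2 → ∅
[16] propose(0,'q') → ∅
[17] deliver 0→3 → ∅
[18] deliver 3→0 → ∅
[19] deliver 1→2 → ∅
[20] deliver 2→1 → N1(foll b6 [r])
[21] crash(1) → N1(✗foll b6 [r])
[22] recover(1) → N1(foll b6 [r])
[23] propose(3,'w') → ∅

2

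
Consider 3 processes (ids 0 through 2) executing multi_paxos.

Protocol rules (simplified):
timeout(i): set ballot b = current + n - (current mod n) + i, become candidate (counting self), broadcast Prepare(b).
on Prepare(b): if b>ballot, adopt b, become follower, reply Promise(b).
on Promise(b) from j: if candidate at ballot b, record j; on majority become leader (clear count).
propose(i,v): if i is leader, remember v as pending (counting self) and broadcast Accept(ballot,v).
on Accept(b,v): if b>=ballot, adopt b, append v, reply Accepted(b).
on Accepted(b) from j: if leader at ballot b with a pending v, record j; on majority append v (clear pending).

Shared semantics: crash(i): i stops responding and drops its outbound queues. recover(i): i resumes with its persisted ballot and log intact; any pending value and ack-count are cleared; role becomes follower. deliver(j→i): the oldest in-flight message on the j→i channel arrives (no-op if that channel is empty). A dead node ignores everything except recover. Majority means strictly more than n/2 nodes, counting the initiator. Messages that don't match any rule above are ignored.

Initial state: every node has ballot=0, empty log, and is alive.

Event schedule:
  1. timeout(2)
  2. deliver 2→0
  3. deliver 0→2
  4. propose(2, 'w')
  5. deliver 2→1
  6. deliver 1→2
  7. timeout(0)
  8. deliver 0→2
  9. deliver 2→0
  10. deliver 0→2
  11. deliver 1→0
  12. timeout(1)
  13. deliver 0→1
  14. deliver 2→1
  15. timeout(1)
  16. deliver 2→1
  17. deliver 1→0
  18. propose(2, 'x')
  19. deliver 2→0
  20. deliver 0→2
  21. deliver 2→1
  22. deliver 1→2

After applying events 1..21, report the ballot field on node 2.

step 1 timeout(2): 2={cand,b=5,log=-}
step 2 deliver 2→0: 0={foll,b=5,log=-}
step 3 deliver 0→2: 2={lead,b=5,log=-}
step 4 propose(2,'w'): —
step 5 deliver 2→1: 1={foll,b=5,log=-}
step 6 deliver 1→2: —
step 7 timeout(0): 0={cand,b=6,log=-}
step 8 deliver 0→2: 2={foll,b=6,log=-}
step 9 deliver 2→0: —
step 10 deliver 0→2: —
step 11 deliver 1→0: —
step 12 timeout(1): 1={cand,b=7,log=-}
step 13 deliver 0→1: —
step 14 deliver 2→1: —
step 15 timeout(1): 1={cand,b=10,log=-}
step 16 deliver 2→1: —
step 17 deliver 1→0: 0={foll,b=7,log=-}
step 18 propose(2,'x'): —
step 19 deliver 2→0: —
step 20 deliver 0→2: —
step 21 deliver 2→1: —

6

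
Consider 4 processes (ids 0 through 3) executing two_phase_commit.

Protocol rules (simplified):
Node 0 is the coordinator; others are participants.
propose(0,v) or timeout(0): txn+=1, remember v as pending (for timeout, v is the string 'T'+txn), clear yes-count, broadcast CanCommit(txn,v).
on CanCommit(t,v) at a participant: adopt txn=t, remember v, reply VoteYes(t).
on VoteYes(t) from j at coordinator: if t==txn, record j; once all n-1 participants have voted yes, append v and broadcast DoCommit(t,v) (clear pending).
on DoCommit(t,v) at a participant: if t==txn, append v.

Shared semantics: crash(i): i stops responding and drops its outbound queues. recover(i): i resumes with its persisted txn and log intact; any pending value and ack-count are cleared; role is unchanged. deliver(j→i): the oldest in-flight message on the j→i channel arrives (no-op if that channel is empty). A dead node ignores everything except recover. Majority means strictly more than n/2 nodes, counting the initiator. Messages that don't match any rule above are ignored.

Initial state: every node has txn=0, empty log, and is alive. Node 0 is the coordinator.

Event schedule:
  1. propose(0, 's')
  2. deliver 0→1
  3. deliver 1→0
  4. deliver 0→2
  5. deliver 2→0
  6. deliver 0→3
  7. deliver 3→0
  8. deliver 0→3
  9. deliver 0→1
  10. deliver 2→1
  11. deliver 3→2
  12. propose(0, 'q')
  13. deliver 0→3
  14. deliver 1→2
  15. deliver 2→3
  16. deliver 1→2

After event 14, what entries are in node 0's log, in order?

step 1 propose(0,'s'): 0={coor,t=1,log=-}
step 2 deliver 0→1: 1={part,t=1,log=-}
step 3 deliver 1→0: —
step 4 deliver 0→2: 2={part,t=1,log=-}
step 5 deliver 2→0: —
step 6 deliver 0→3: 3={part,t=1,log=-}
step 7 deliver 3→0: 0={coor,t=1,log=s}
step 8 deliver 0→3: 3={part,t=1,log=s}
step 9 deliver 0→1: 1={part,t=1,log=s}
step 10 deliver 2→1: —
step 11 deliver 3→2: —
step 12 propose(0,'q'): 0={coor,t=2,log=s}
step 13 deliver 0→3: 3={part,t=2,log=s}
step 14 deliver 1→2: —

s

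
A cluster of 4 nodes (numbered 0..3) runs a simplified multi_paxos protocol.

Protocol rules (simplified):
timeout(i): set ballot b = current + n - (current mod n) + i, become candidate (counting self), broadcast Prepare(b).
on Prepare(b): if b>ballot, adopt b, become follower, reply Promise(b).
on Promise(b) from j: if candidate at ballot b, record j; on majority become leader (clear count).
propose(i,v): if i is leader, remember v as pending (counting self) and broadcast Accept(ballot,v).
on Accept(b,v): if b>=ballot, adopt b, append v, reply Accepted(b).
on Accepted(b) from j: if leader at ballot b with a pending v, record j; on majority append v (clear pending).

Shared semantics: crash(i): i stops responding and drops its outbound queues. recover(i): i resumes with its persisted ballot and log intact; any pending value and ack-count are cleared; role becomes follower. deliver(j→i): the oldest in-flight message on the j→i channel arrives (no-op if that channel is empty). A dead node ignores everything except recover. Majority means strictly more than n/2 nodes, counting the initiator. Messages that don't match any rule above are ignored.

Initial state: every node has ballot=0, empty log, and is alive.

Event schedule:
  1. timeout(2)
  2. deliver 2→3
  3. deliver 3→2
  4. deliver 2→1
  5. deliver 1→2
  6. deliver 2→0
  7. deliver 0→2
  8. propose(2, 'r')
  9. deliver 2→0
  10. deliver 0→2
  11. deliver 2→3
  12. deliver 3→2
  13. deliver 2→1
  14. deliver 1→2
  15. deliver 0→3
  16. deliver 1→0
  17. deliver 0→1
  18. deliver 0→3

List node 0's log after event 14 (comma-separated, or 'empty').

r

[1] timeout(2) → N2(cand b6 [-])
[2] deliver 2→3 → N3(foll b6 [-])
[3] deliver 3→2 → ∅
[4] deliver 2→1 → N1(foll b6 [-])
[5] deliver 1→2 → N2(lead b6 [-])
[6] deliver 2→0 → N0(foll b6 [-])
[7] deliver 0→2 → ∅
[8] propose(2,'r') → ∅
[9] deliver 2→0 → N0(foll b6 [r])
[10] deliver 0→2 → ∅
[11] deliver 2→3 → N3(foll b6 [r])
[12] deliver 3→2 → N2(lead b6 [r])
[13] deliver 2→1 → N1(foll b6 [r])
[14] deliver 1→2 → ∅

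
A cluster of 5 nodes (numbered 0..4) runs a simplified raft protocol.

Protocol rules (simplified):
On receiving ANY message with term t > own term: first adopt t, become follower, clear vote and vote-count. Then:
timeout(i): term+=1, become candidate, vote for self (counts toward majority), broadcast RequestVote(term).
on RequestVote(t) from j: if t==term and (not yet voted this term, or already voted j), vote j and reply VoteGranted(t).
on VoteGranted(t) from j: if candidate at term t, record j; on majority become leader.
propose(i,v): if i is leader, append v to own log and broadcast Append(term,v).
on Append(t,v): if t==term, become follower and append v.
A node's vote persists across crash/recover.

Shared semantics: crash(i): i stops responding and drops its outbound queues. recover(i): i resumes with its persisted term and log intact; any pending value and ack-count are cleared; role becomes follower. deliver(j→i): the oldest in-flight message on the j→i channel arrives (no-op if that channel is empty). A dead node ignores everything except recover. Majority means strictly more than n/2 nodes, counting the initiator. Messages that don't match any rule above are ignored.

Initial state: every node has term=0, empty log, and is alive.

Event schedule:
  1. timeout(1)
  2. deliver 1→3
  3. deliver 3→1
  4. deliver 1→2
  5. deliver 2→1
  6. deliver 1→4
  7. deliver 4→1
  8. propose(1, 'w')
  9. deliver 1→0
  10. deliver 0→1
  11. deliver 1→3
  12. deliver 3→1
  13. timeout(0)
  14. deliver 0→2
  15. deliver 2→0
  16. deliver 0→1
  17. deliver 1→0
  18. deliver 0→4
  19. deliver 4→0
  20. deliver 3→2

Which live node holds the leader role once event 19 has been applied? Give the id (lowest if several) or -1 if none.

0

step 1 timeout(1): 1={cand,t=1,log=-}
step 2 deliver 1→3: 3={foll,t=1,log=-}
step 3 deliver 3→1: —
step 4 deliver 1→2: 2={foll,t=1,log=-}
step 5 deliver 2→1: 1={lead,t=1,log=-}
step 6 deliver 1→4: 4={foll,t=1,log=-}
step 7 deliver 4→1: —
step 8 propose(1,'w'): 1={lead,t=1,log=w}
step 9 deliver 1→0: 0={foll,t=1,log=-}
step 10 deliver 0→1: —
step 11 deliver 1→3: 3={foll,t=1,log=w}
step 12 deliver 3→1: —
step 13 timeout(0): 0={cand,t=2,log=-}
step 14 deliver 0→2: 2={foll,t=2,log=-}
step 15 deliver 2→0: —
step 16 deliver 0→1: 1={foll,t=2,log=w}
step 17 deliver 1→0: —
step 18 deliver 0→4: 4={foll,t=2,log=-}
step 19 deliver 4→0: 0={lead,t=2,log=-}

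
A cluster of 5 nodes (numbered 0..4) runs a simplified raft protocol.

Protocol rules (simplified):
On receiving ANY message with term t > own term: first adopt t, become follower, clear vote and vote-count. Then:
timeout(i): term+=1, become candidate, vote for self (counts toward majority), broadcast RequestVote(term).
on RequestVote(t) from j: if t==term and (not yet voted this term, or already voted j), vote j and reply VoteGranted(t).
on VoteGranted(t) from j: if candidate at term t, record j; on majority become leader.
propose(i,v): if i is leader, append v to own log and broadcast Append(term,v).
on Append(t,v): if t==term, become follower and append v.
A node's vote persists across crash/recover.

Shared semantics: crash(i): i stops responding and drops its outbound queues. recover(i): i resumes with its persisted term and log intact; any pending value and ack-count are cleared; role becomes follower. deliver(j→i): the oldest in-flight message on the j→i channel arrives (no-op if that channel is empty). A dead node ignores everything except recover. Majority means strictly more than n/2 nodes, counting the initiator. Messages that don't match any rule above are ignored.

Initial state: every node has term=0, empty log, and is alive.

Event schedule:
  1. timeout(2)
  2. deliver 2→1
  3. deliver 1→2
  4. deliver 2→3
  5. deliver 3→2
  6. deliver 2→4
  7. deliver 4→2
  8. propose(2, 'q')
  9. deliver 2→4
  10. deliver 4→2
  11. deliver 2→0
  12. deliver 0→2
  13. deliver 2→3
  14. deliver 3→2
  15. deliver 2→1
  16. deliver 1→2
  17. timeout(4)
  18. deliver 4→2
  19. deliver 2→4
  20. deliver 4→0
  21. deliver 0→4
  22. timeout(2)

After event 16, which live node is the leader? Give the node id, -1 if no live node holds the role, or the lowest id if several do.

1. timeout(2):  <2:cand t1 ->
2. deliver 2→1:  <1:foll t1 ->
3. deliver 1→2:  nop
4. deliver 2→3:  <3:foll t1 ->
5. deliver 3→2:  <2:lead t1 ->
6. deliver 2→4:  <4:foll t1 ->
7. deliver 4→2:  nop
8. propose(2,'q'):  <2:lead t1 q>
9. deliver 2→4:  <4:foll t1 q>
10. deliver 4→2:  nop
11. deliver 2→0:  <0:foll t1 ->
12. deliver 0→2:  nop
13. deliver 2→3:  <3:foll t1 q>
14. deliver 3→2:  nop
15. deliver 2→1:  <1:foll t1 q>
16. deliver 1→2:  nop

2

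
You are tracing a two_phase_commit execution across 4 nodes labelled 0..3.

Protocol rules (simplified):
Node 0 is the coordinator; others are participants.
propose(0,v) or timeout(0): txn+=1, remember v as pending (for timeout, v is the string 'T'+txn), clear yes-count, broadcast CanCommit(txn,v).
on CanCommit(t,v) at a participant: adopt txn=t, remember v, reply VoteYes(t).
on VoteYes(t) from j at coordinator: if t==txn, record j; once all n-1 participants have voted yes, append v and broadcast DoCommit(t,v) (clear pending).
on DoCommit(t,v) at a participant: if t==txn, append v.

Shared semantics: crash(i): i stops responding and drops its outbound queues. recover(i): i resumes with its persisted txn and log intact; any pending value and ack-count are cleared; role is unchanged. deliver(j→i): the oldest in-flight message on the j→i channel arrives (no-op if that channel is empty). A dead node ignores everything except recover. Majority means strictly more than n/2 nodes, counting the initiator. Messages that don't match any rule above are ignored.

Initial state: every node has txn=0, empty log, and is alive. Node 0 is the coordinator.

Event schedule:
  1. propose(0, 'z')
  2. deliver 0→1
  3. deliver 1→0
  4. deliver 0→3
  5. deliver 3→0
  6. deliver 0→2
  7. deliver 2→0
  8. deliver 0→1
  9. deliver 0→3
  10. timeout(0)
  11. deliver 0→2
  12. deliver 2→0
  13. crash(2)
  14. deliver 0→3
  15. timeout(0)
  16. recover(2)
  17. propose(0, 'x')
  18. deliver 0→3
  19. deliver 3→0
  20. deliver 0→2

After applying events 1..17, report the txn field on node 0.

e1 propose(0,'z'): 0[coor,t=1,-]
e2 deliver 0→1: 1[part,t=1,-]
e3 deliver 1→0: ·
e4 deliver 0→3: 3[part,t=1,-]
e5 deliver 3→0: ·
e6 deliver 0→2: 2[part,t=1,-]
e7 deliver 2→0: 0[coor,t=1,z]
e8 deliver 0→1: 1[part,t=1,z]
e9 deliver 0→3: 3[part,t=1,z]
e10 timeout(0): 0[coor,t=2,z]
e11 deliver 0→2: 2[part,t=1,z]
e12 deliver 2→0: ·
e13 crash(2): 2[✗part,t=1,z]
e14 deliver 0→3: 3[part,t=2,z]
e15 timeout(0): 0[coor,t=3,z]
e16 recover(2): 2[part,t=1,z]
e17 propose(0,'x'): 0[coor,t=4,z]

4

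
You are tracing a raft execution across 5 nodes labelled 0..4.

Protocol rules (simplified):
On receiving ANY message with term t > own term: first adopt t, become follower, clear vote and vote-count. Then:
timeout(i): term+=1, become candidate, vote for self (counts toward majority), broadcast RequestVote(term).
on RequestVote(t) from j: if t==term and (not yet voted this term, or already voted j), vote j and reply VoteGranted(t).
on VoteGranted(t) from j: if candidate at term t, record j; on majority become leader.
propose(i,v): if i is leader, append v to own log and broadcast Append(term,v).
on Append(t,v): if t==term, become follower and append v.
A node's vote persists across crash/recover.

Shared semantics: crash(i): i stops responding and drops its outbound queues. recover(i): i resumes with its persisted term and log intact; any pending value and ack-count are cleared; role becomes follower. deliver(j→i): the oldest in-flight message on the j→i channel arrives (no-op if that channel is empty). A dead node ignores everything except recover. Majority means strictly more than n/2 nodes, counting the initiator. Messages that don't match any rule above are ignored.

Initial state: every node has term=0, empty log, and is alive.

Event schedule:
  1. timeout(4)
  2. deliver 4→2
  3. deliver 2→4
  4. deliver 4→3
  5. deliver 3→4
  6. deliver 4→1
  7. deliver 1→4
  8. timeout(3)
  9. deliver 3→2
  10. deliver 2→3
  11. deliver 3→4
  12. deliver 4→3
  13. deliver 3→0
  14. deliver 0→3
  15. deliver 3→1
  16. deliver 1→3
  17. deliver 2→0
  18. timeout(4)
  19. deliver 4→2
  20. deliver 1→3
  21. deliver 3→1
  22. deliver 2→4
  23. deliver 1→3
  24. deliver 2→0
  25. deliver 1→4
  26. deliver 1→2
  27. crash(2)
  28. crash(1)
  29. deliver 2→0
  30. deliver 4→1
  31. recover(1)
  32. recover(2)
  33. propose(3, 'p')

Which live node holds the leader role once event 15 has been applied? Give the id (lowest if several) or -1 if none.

1. timeout(4):  <4:cand t1 ->
2. deliver 4→2:  <2:foll t1 ->
3. deliver 2→4:  nop
4. deliver 4→3:  <3:foll t1 ->
5. deliver 3→4:  <4:lead t1 ->
6. deliver 4→1:  <1:foll t1 ->
7. deliver 1→4:  nop
8. timeout(3):  <3:cand t2 ->
9. deliver 3→2:  <2:foll t2 ->
10. deliver 2→3:  nop
11. deliver 3→4:  <4:foll t2 ->
12. deliver 4→3:  <3:lead t2 ->
13. deliver 3→0:  <0:foll t2 ->
14. deliver 0→3:  nop
15. deliver 3→1:  <1:foll t2 ->

3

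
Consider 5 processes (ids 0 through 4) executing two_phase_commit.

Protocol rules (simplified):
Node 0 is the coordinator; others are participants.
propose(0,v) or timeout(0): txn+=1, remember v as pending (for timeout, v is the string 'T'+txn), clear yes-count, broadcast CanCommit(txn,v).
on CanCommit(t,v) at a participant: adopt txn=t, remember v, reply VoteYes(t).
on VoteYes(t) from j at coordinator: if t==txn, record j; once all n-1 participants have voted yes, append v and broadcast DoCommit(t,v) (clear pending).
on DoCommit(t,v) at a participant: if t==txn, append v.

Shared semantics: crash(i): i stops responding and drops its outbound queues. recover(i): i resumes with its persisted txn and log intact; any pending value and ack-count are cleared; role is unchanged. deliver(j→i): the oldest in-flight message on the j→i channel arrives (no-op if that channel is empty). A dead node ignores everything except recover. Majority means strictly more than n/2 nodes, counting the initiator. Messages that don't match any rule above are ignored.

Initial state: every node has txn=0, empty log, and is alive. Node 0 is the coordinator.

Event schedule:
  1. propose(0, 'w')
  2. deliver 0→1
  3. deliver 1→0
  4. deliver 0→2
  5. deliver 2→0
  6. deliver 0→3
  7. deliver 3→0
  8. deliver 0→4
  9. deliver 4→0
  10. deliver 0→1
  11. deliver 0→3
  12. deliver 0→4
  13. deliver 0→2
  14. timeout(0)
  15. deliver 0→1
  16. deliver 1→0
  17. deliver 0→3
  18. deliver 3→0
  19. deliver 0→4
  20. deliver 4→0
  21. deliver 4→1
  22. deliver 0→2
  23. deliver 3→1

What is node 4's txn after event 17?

1. propose(0,'w'):  <0:coor t1 ->
2. deliver 0→1:  <1:part t1 ->
3. deliver 1→0:  nop
4. deliver 0→2:  <2:part t1 ->
5. deliver 2→0:  nop
6. deliver 0→3:  <3:part t1 ->
7. deliver 3→0:  nop
8. deliver 0→4:  <4:part t1 ->
9. deliver 4→0:  <0:coor t1 w>
10. deliver 0→1:  <1:part t1 w>
11. deliver 0→3:  <3:part t1 w>
12. deliver 0→4:  <4:part t1 w>
13. deliver 0→2:  <2:part t1 w>
14. timeout(0):  <0:coor t2 w>
15. deliver 0→1:  <1:part t2 w>
16. deliver 1→0:  nop
17. deliver 0→3:  <3:part t2 w>

1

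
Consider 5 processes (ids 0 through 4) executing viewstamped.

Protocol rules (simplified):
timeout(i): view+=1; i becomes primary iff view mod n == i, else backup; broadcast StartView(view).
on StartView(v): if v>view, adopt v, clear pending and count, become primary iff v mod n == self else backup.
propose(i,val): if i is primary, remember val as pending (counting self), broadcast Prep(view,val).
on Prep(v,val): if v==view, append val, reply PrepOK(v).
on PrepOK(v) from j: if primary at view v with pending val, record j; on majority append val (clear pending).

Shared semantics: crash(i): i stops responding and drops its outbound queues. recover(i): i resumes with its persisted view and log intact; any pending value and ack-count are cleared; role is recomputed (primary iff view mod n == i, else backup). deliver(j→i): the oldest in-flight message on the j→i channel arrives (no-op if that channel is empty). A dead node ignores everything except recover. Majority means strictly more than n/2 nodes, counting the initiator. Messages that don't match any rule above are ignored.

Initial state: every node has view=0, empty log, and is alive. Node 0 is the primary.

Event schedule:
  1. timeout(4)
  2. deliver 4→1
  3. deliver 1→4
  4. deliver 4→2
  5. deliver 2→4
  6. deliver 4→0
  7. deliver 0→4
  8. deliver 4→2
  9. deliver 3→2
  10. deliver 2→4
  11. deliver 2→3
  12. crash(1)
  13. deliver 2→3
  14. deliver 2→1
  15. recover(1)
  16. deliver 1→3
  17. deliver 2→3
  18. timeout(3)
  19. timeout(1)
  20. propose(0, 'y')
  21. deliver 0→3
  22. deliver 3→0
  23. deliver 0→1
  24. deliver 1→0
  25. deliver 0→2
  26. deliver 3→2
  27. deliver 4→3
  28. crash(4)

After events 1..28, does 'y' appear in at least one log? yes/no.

e1 timeout(4): 4[back,v=1,-]
e2 deliver 4→1: 1[prim,v=1,-]
e3 deliver 1→4: ·
e4 deliver 4→2: 2[back,v=1,-]
e5 deliver 2→4: ·
e6 deliver 4→0: 0[back,v=1,-]
e7 deliver 0→4: ·
e8 deliver 4→2: ·
e9 deliver 3→2: ·
e10 deliver 2→4: ·
e11 deliver 2→3: ·
e12 crash(1): 1[✗prim,v=1,-]
e13 deliver 2→3: ·
e14 deliver 2→1: ·
e15 recover(1): 1[prim,v=1,-]
e16 deliver 1→3: ·
e17 deliver 2→3: ·
e18 timeout(3): 3[back,v=1,-]
e19 timeout(1): 1[back,v=2,-]
e20 propose(0,'y'): ·
e21 deliver 0→3: ·
e22 deliver 3→0: ·
e23 deliver 0→1: ·
e24 deliver 1→0: 0[back,v=2,-]
e25 deliver 0→2: ·
e26 deliver 3→2: ·
e27 deliver 4→3: ·
e28 crash(4): 4[✗back,v=1,-]

no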